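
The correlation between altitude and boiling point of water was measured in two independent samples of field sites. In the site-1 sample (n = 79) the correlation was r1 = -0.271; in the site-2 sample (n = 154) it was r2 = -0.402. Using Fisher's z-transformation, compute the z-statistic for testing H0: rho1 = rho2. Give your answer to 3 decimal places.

z1 = atanh(-0.271) = -0.277943,  z2 = atanh(-0.402) = -0.426032
SE = √(1/(n1−3) + 1/(n2−3)) = √(1/76 + 1/151) = √(0.0131579 + 0.0066225) = √0.0197804 = 0.140643
z = (z1 − z2)/SE = (-0.277943 − (-0.426032)) / 0.140643 = 0.148089 / 0.140643 = 1.053

1.053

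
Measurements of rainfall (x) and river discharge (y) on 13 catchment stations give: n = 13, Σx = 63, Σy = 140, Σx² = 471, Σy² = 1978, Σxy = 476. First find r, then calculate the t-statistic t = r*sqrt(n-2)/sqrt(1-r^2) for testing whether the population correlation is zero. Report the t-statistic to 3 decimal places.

Numerator: nΣxy − (Σx)(Σy) = 13·476 − (63)(140) = -2632
Denominator: √[(nΣx²−(Σx)²)(nΣy²−(Σy)²)]
  nΣx²−(Σx)² = 13·471 − 3969 = 2154;  nΣy²−(Σy)² = 13·1978 − 19600 = 6114
  √(2154·6114) = √13169556 = 3628.9883
r = -2632 / 3628.9883 = -0.7253
t = r·√(n−2)/√(1−r²) = -0.7253·√11 / √(1−0.526060) = -2.405548 / 0.688433 = -3.494

-3.494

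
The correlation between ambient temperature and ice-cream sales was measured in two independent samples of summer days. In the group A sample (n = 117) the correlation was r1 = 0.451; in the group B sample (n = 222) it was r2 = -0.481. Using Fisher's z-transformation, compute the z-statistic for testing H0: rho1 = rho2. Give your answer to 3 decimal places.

z1 = atanh(0.451) = 0.485955,  z2 = atanh(-0.481) = -0.524284
SE = √(1/(n1−3) + 1/(n2−3)) = √(1/114 + 1/219) = √(0.0087719 + 0.0045662) = √0.0133381 = 0.115491
z = (z1 − z2)/SE = (0.485955 − (-0.524284)) / 0.115491 = 1.010239 / 0.115491 = 8.747

8.747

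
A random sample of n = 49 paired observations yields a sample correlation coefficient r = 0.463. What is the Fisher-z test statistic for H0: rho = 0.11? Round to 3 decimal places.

z_r = atanh(0.463) = 0.501123,  z_0 = atanh(0.11) = 0.110447
SE = 1/√(n−3) = 1/√46 = 0.147442
z = (z_r − z_0)/SE = (0.501123 − 0.110447) / 0.147442 = 0.390676 / 0.147442 = 2.650

2.650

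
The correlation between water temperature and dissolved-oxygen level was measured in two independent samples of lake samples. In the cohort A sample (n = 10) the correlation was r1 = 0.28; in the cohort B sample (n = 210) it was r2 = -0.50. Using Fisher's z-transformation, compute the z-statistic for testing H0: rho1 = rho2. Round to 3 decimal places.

z1 = atanh(0.28) = 0.287682,  z2 = atanh(-0.50) = -0.549306
SE = √(1/(n1−3) + 1/(n2−3)) = √(1/7 + 1/207) = √(0.1428571 + 0.0048309) = √0.1476880 = 0.384302
z = (z1 − z2)/SE = (0.287682 − (-0.549306)) / 0.384302 = 0.836988 / 0.384302 = 2.178

2.178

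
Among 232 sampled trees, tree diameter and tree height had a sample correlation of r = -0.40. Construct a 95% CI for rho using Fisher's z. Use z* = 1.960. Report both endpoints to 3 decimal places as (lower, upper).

Fisher z: z_r = atanh(r) = ½·ln((1+(-0.40))/(1−(-0.40))) = -0.423649
SE(z) = 1/√(n−3) = 1/√229 = 0.066082
95% ⇒ z* = 1.960; margin = 1.960·0.066082 = 0.129521
CI on z-scale: (-0.553170, -0.294128)
Back-transform: tanh(-0.553170) = -0.502892, tanh(-0.294128) = -0.285930

(-0.503, -0.286)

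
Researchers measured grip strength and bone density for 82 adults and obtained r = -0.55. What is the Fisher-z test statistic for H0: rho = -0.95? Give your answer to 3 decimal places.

Fisher z: atanh(-0.55) = -0.618381, atanh(-0.95) = -1.831781
z = (z_r − z_0)·√(n−3) = (-0.618381 − (-1.831781))·√79 = 1.213400 · 8.888194 = 10.785

10.785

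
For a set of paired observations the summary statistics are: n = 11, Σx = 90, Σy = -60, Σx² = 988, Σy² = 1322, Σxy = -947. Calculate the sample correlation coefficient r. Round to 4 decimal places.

-0.9116

Numerator: nΣxy − (Σx)(Σy) = 11·(-947) − (90)(-60) = -5017
Denominator: √[(nΣx²−(Σx)²)(nΣy²−(Σy)²)]
  nΣx²−(Σx)² = 11·988 − 8100 = 2768;  nΣy²−(Σy)² = 11·1322 − 3600 = 10942
  √(2768·10942) = √30287456 = 5503.4040
r = -5017 / 5503.4040 = -0.9116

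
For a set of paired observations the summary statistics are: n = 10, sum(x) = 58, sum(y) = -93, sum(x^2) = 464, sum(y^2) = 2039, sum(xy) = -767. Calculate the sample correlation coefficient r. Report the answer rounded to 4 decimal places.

Numerator: nΣxy − (Σx)(Σy) = 10·(-767) − (58)(-93) = -2276
Denominator: √[(nΣx²−(Σx)²)(nΣy²−(Σy)²)]
  nΣx²−(Σx)² = 10·464 − 3364 = 1276;  nΣy²−(Σy)² = 10·2039 − 8649 = 11741
  √(1276·11741) = √14981516 = 3870.5963
r = -2276 / 3870.5963 = -0.5880

-0.5880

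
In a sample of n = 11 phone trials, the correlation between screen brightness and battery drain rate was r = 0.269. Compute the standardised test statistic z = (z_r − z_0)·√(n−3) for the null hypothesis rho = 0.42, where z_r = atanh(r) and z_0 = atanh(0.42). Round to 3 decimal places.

-0.486

z_r = atanh(0.269) = 0.275786,  z_0 = atanh(0.42) = 0.447692
SE = 1/√(n−3) = 1/√8 = 0.353553
z = (z_r − z_0)/SE = (0.275786 − 0.447692) / 0.353553 = -0.171906 / 0.353553 = -0.486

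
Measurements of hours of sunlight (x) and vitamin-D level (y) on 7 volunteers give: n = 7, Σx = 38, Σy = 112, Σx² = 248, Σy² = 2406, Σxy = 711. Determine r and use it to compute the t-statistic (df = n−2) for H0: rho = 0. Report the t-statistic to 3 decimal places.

1.880

Numerator: nΣxy − (Σx)(Σy) = 7·711 − (38)(112) = 721
Denominator: √[(nΣx²−(Σx)²)(nΣy²−(Σy)²)]
  nΣx²−(Σx)² = 7·248 − 1444 = 292;  nΣy²−(Σy)² = 7·2406 − 12544 = 4298
  √(292·4298) = √1255016 = 1120.2750
r = 721 / 1120.2750 = 0.6436
t = r·√(n−2)/√(1−r²) = 0.6436·√5 / √(1−0.414221) = 1.439133 / 0.765362 = 1.880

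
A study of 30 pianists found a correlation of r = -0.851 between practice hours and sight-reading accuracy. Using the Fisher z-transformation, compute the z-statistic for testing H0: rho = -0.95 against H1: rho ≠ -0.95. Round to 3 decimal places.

Fisher z: atanh(-0.851) = -1.259768, atanh(-0.95) = -1.831781
z = (z_r − z_0)·√(n−3) = (-1.259768 − (-1.831781))·√27 = 0.572013 · 5.196152 = 2.972

2.972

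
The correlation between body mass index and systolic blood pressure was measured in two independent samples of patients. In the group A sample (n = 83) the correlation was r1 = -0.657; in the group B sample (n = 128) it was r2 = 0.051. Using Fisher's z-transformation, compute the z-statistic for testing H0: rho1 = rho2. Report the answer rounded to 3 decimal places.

-5.857

z1 = atanh(-0.657) = -0.787517,  z2 = atanh(0.051) = 0.051044
SE = √(1/(n1−3) + 1/(n2−3)) = √(1/80 + 1/125) = √(0.0125000 + 0.0080000) = √0.0205000 = 0.143178
z = (z1 − z2)/SE = (-0.787517 − 0.051044) / 0.143178 = -0.838561 / 0.143178 = -5.857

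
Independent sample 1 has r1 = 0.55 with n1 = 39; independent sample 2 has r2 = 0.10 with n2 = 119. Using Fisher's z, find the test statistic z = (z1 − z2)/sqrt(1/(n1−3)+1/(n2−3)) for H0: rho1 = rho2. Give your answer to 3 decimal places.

z1 = atanh(0.55) = 0.618381,  z2 = atanh(0.10) = 0.100335
SE = √(1/(n1−3) + 1/(n2−3)) = √(1/36 + 1/116) = √(0.0277778 + 0.0086207) = √0.0363985 = 0.190784
z = (z1 − z2)/SE = (0.618381 − 0.100335) / 0.190784 = 0.518046 / 0.190784 = 2.715

2.715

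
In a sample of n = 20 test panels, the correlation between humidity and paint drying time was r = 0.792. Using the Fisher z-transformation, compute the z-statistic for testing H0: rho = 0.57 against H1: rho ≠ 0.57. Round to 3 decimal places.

1.770

Fisher z: atanh(0.792) = 1.076775, atanh(0.57) = 0.647523
z = (z_r − z_0)·√(n−3) = (1.076775 − 0.647523)·√17 = 0.429252 · 4.123106 = 1.770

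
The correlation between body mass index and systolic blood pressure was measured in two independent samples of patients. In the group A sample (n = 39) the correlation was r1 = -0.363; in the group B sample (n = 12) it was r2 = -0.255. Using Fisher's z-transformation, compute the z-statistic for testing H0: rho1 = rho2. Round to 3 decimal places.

-0.321

Fisher z-transforms: z1 = atanh(-0.363) = -0.380337, z2 = atanh(-0.255) = -0.260753; difference d = -0.119584
Var(d) = 1/36 + 1/9 = 0.0277778 + 0.1111111 = 0.1388889
z = d/√Var(d) = -0.119584 / √0.1388889 = -0.119584 / 0.372678 = -0.321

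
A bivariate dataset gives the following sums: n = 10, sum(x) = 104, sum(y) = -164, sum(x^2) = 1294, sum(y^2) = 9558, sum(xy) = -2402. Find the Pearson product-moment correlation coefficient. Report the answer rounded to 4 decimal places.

-0.5766

S_xy = nΣxy − ΣxΣy = 10·(-2402) − 104·(-164) = -24020 − (-17056) = -6964
S_xx = nΣx² − (Σx)² = 10·1294 − 104² = 12940 − 10816 = 2124
S_yy = nΣy² − (Σy)² = 10·9558 − (-164)² = 95580 − 26896 = 68684
r = S_xy / √(S_xx·S_yy) = -6964 / √(2124·68684) = -6964 / √145884816 = -6964 / 12078.2787 = -0.5766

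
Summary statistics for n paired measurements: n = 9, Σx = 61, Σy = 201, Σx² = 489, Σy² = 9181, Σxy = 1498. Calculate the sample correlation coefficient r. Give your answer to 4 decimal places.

0.2279

Numerator: nΣxy − (Σx)(Σy) = 9·1498 − (61)(201) = 1221
Denominator: √[(nΣx²−(Σx)²)(nΣy²−(Σy)²)]
  nΣx²−(Σx)² = 9·489 − 3721 = 680;  nΣy²−(Σy)² = 9·9181 − 40401 = 42228
  √(680·42228) = √28715040 = 5358.6416
r = 1221 / 5358.6416 = 0.2279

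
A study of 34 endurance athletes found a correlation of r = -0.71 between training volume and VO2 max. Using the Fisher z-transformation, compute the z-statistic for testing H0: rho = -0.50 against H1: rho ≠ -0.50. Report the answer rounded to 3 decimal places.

-1.881

Fisher z: atanh(-0.71) = -0.887184, atanh(-0.50) = -0.549306
z = (z_r − z_0)·√(n−3) = (-0.887184 − (-0.549306))·√31 = -0.337878 · 5.567764 = -1.881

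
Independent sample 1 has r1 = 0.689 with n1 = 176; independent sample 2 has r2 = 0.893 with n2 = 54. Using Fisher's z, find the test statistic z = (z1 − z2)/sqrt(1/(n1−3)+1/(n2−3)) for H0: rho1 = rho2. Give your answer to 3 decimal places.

-3.706

Fisher z-transforms: z1 = atanh(0.689) = 0.846050, z2 = atanh(0.893) = 1.436545; difference d = -0.590495
Var(d) = 1/173 + 1/51 = 0.0057803 + 0.0196078 = 0.0253881
z = d/√Var(d) = -0.590495 / √0.0253881 = -0.590495 / 0.159336 = -3.706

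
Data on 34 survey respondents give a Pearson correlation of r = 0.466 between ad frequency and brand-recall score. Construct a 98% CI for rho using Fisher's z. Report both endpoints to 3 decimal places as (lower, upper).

z_r = atanh(0.466) = 0.504949;  SE = 1/√(n−3) = 1/√31 = 0.179605
z-limits: 0.504949 ± 2.326·0.179605 = 0.504949 ± 0.417761 = [0.087188, 0.922710]
ρ-limits: (tanh 0.087188, tanh 0.922710) = (0.087, 0.727)

(0.087, 0.727)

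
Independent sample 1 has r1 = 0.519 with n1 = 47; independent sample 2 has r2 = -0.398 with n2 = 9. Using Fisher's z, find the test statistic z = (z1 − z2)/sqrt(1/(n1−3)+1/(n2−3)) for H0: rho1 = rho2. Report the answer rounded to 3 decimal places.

z1 = atanh(0.519) = 0.574970,  z2 = atanh(-0.398) = -0.421270
SE = √(1/(n1−3) + 1/(n2−3)) = √(1/44 + 1/6) = √(0.0227273 + 0.1666667) = √0.1893940 = 0.435194
z = (z1 − z2)/SE = (0.574970 − (-0.421270)) / 0.435194 = 0.996240 / 0.435194 = 2.289

2.289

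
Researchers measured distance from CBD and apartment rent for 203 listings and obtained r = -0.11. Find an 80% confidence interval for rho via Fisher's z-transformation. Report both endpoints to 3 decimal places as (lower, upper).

Fisher z: z_r = atanh(r) = ½·ln((1+(-0.11))/(1−(-0.11))) = -0.110447
SE(z) = 1/√(n−3) = 1/√200 = 0.070711
80% ⇒ z* = 1.282; margin = 1.282·0.070711 = 0.090652
CI on z-scale: (-0.201099, -0.019795)
Back-transform: tanh(-0.201099) = -0.198431, tanh(-0.019795) = -0.019792

(-0.198, -0.020)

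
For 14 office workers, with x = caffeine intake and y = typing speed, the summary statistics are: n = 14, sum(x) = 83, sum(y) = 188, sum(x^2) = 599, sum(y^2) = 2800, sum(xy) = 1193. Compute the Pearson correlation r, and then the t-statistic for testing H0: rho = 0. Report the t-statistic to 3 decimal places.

Numerator: nΣxy − (Σx)(Σy) = 14·1193 − (83)(188) = 1098
Denominator: √[(nΣx²−(Σx)²)(nΣy²−(Σy)²)]
  nΣx²−(Σx)² = 14·599 − 6889 = 1497;  nΣy²−(Σy)² = 14·2800 − 35344 = 3856
  √(1497·3856) = √5772432 = 2402.5886
r = 1098 / 2402.5886 = 0.4570
t = r·√(n−2)/√(1−r²) = 0.4570·√12 / √(1−0.208849) = 1.583094 / 0.889467 = 1.780

1.780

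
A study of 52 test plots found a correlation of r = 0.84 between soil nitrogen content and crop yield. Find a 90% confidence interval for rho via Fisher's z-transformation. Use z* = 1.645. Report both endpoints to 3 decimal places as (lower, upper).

(0.756, 0.897)

Fisher z: z_r = atanh(r) = ½·ln((1+0.84)/(1−0.84)) = 1.221174
SE(z) = 1/√(n−3) = 1/√49 = 0.142857
90% ⇒ z* = 1.645; margin = 1.645·0.142857 = 0.235000
CI on z-scale: (0.986174, 1.456174)
Back-transform: tanh(0.986174) = 0.755726, tanh(1.456174) = 0.896907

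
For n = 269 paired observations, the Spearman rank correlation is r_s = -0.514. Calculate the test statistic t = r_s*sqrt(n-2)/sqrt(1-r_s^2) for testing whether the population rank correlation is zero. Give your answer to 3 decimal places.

-9.791

1 − r_s² = 1 − 0.264196 = 0.735804;  √(1−r_s²) = 0.857790
√(n−2) = √267 = 16.340135
t = r_s·√(n−2)/√(1−r_s²) = -0.514 · 16.340135 / 0.857790 = -9.791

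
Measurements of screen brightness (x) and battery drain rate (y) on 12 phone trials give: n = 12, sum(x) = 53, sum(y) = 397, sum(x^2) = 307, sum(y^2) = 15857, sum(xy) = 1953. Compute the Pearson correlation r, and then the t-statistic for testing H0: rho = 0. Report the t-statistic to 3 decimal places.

1.584

Numerator: nΣxy − (Σx)(Σy) = 12·1953 − (53)(397) = 2395
Denominator: √[(nΣx²−(Σx)²)(nΣy²−(Σy)²)]
  nΣx²−(Σx)² = 12·307 − 2809 = 875;  nΣy²−(Σy)² = 12·15857 − 157609 = 32675
  √(875·32675) = √28590625 = 5347.0202
r = 2395 / 5347.0202 = 0.4479
t = r·√(n−2)/√(1−r²) = 0.4479·√10 / √(1−0.200614) = 1.416384 / 0.894084 = 1.584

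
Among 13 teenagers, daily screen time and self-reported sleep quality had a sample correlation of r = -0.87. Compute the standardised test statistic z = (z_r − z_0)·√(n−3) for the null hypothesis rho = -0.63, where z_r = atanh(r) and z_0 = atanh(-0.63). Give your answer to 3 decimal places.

z_r = atanh(-0.87) = -1.333080,  z_0 = atanh(-0.63) = -0.741416
SE = 1/√(n−3) = 1/√10 = 0.316228
z = (z_r − z_0)/SE = (-1.333080 − (-0.741416)) / 0.316228 = -0.591664 / 0.316228 = -1.871

-1.871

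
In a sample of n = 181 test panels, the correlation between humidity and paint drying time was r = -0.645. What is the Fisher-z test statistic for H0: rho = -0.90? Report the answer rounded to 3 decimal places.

9.413

Fisher z: atanh(-0.645) = -0.766689, atanh(-0.90) = -1.472219
z = (z_r − z_0)·√(n−3) = (-0.766689 − (-1.472219))·√178 = 0.705530 · 13.341664 = 9.413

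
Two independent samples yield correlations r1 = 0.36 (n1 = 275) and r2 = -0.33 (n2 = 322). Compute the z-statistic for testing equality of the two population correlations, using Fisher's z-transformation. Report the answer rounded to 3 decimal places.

8.721

Fisher z-transforms: z1 = atanh(0.36) = 0.376886, z2 = atanh(-0.33) = -0.342828; difference d = 0.719714
Var(d) = 1/272 + 1/319 = 0.0036765 + 0.0031348 = 0.0068113
z = d/√Var(d) = 0.719714 / √0.0068113 = 0.719714 / 0.082531 = 8.721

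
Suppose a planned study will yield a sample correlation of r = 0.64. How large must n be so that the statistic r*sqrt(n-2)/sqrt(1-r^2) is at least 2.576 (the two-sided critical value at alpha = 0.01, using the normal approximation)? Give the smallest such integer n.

r√(n−2)/√(1−r²) ≥ 2.576  ⇔  n−2 ≥ (2.576)²·(1−r²)/r²
(1−r²)/r² = (1−0.4096)/0.4096 = 1.4414
n ≥ 2 + 6.635776·1.4414 = 2 + 9.5648 = 11.5648
⌈11.5648⌉ = 12

12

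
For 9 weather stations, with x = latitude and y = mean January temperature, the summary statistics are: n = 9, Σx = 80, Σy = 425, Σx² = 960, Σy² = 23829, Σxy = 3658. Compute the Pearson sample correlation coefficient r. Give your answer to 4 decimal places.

-0.1238

S_xy = nΣxy − ΣxΣy = 9·3658 − 80·425 = 32922 − 34000 = -1078
S_xx = nΣx² − (Σx)² = 9·960 − 80² = 8640 − 6400 = 2240
S_yy = nΣy² − (Σy)² = 9·23829 − 425² = 214461 − 180625 = 33836
r = S_xy / √(S_xx·S_yy) = -1078 / √(2240·33836) = -1078 / √75792640 = -1078 / 8705.8969 = -0.1238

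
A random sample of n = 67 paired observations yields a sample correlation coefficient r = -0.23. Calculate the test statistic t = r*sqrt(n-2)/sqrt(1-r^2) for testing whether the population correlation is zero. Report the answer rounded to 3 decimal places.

1 − r² = 1 − 0.0529 = 0.9471;  √(1−r²) = 0.973191
√(n−2) = √65 = 8.062258
t = r·√(n−2)/√(1−r²) = -0.23 · 8.062258 / 0.973191 = -1.905

-1.905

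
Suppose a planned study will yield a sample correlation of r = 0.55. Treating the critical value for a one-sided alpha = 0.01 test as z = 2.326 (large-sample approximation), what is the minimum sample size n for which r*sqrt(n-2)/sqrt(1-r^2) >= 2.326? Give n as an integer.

15

r√(n−2)/√(1−r²) ≥ 2.326  ⇔  n−2 ≥ (2.326)²·(1−r²)/r²
(1−r²)/r² = (1−0.3025)/0.3025 = 2.3058
n ≥ 2 + 5.410276·2.3058 = 2 + 12.4750 = 14.4750
⌈14.4750⌉ = 15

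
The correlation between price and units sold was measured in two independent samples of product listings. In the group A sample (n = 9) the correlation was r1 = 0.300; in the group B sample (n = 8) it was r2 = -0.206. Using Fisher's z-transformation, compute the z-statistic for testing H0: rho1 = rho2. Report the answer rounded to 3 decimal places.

0.856

Fisher z-transforms: z1 = atanh(0.300) = 0.309520, z2 = atanh(-0.206) = -0.208990; difference d = 0.518510
Var(d) = 1/6 + 1/5 = 0.1666667 + 0.2000000 = 0.3666667
z = d/√Var(d) = 0.518510 / √0.3666667 = 0.518510 / 0.605530 = 0.856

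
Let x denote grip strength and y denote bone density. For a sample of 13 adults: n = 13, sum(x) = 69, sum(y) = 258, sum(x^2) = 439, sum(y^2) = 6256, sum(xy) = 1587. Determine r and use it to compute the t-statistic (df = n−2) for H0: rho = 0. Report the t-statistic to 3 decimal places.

3.842

S_xy = nΣxy − ΣxΣy = 13·1587 − 69·258 = 20631 − 17802 = 2829
S_xx = nΣx² − (Σx)² = 13·439 − 69² = 5707 − 4761 = 946
S_yy = nΣy² − (Σy)² = 13·6256 − 258² = 81328 − 66564 = 14764
r = S_xy / √(S_xx·S_yy) = 2829 / √(946·14764) = 2829 / √13966744 = 2829 / 3737.2107 = 0.7570
t = r·√(n−2)/√(1−r²) = 0.7570·√11 / √(1−0.573049) = 2.510685 / 0.653415 = 3.842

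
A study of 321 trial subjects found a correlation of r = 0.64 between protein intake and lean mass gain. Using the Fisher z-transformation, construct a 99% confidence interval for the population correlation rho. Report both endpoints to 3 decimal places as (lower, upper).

z_r = atanh(0.64) = 0.758174;  SE = 1/√(n−3) = 1/√318 = 0.056077
z-limits: 0.758174 ± 2.576·0.056077 = 0.758174 ± 0.144454 = [0.613720, 0.902628]
ρ-limits: (tanh 0.613720, tanh 0.902628) = (0.547, 0.718)

(0.547, 0.718)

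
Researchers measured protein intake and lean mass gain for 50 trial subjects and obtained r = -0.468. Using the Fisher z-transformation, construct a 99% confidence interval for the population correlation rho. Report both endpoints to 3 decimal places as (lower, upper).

(-0.708, -0.131)

Fisher z: z_r = atanh(r) = ½·ln((1+(-0.468))/(1−(-0.468))) = -0.507506
SE(z) = 1/√(n−3) = 1/√47 = 0.145865
99% ⇒ z* = 2.576; margin = 2.576·0.145865 = 0.375748
CI on z-scale: (-0.883254, -0.131758)
Back-transform: tanh(-0.883254) = -0.708046, tanh(-0.131758) = -0.131001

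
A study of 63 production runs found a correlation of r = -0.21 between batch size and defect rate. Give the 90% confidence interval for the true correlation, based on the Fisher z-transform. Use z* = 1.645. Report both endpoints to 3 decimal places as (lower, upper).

Fisher z: z_r = atanh(r) = ½·ln((1+(-0.21))/(1−(-0.21))) = -0.213171
SE(z) = 1/√(n−3) = 1/√60 = 0.129099
90% ⇒ z* = 1.645; margin = 1.645·0.129099 = 0.212368
CI on z-scale: (-0.425539, -0.000803)
Back-transform: tanh(-0.425539) = -0.401586, tanh(-0.000803) = -0.000803

(-0.402, -0.001)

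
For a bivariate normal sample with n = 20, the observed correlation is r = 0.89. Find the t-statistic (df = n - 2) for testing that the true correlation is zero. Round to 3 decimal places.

8.281

t = r·√(n−2) / √(1−r²) with r = 0.89, n = 20
  = 0.89·√18 / √(1 − 0.7921)
  = 0.89·4.242641 / 0.455961
  = 3.775950 / 0.455961 = 8.281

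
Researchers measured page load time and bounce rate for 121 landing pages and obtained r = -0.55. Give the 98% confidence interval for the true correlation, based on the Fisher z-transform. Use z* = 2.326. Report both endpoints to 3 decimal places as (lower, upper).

(-0.682, -0.384)

z_r = atanh(-0.55) = -0.618381;  SE = 1/√(n−3) = 1/√118 = 0.092057
z-limits: -0.618381 ± 2.326·0.092057 = -0.618381 ± 0.214125 = [-0.832506, -0.404256]
ρ-limits: (tanh -0.832506, tanh -0.404256) = (-0.682, -0.384)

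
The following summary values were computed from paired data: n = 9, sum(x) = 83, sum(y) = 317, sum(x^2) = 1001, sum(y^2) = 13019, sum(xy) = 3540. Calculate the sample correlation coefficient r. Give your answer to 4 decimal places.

S_xy = nΣxy − ΣxΣy = 9·3540 − 83·317 = 31860 − 26311 = 5549
S_xx = nΣx² − (Σx)² = 9·1001 − 83² = 9009 − 6889 = 2120
S_yy = nΣy² − (Σy)² = 9·13019 − 317² = 117171 − 100489 = 16682
r = S_xy / √(S_xx·S_yy) = 5549 / √(2120·16682) = 5549 / √35365840 = 5549 / 5946.9185 = 0.9331

0.9331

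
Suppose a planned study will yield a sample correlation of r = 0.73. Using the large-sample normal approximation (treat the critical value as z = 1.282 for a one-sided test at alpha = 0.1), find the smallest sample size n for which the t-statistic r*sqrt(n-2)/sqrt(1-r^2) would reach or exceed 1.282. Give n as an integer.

r√(n−2)/√(1−r²) ≥ 1.282  ⇔  n−2 ≥ (1.282)²·(1−r²)/r²
(1−r²)/r² = (1−0.5329)/0.5329 = 0.8765
n ≥ 2 + 1.643524·0.8765 = 2 + 1.4405 = 3.4405
⌈3.4405⌉ = 4

4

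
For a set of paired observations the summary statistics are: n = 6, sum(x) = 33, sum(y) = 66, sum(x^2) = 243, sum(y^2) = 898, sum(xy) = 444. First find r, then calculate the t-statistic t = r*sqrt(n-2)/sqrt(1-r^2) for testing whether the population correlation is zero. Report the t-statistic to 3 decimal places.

Numerator: nΣxy − (Σx)(Σy) = 6·444 − (33)(66) = 486
Denominator: √[(nΣx²−(Σx)²)(nΣy²−(Σy)²)]
  nΣx²−(Σx)² = 6·243 − 1089 = 369;  nΣy²−(Σy)² = 6·898 − 4356 = 1032
  √(369·1032) = √380808 = 617.0964
r = 486 / 617.0964 = 0.7876
t = r·√(n−2)/√(1−r²) = 0.7876·√4 / √(1−0.620314) = 1.575200 / 0.616187 = 2.556

2.556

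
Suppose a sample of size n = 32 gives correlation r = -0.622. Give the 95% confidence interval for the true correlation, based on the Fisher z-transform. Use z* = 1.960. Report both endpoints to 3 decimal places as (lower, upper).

(-0.798, -0.349)

Fisher z: z_r = atanh(r) = ½·ln((1+(-0.622))/(1−(-0.622))) = -0.728261
SE(z) = 1/√(n−3) = 1/√29 = 0.185695
95% ⇒ z* = 1.960; margin = 1.960·0.185695 = 0.363962
CI on z-scale: (-1.092223, -0.364299)
Back-transform: tanh(-1.092223) = -0.797688, tanh(-0.364299) = -0.348995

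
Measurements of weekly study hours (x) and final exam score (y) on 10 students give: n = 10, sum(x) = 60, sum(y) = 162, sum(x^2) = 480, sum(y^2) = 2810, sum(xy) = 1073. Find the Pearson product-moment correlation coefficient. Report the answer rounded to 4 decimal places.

Numerator: nΣxy − (Σx)(Σy) = 10·1073 − (60)(162) = 1010
Denominator: √[(nΣx²−(Σx)²)(nΣy²−(Σy)²)]
  nΣx²−(Σx)² = 10·480 − 3600 = 1200;  nΣy²−(Σy)² = 10·2810 − 26244 = 1856
  √(1200·1856) = √2227200 = 1492.3806
r = 1010 / 1492.3806 = 0.6768

0.6768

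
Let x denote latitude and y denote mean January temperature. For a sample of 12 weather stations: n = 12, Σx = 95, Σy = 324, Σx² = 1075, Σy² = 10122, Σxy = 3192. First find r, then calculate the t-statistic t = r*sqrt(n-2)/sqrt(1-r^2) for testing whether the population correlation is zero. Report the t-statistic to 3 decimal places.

8.818

Numerator: nΣxy − (Σx)(Σy) = 12·3192 − (95)(324) = 7524
Denominator: √[(nΣx²−(Σx)²)(nΣy²−(Σy)²)]
  nΣx²−(Σx)² = 12·1075 − 9025 = 3875;  nΣy²−(Σy)² = 12·10122 − 104976 = 16488
  √(3875·16488) = √63891000 = 7993.1846
r = 7524 / 7993.1846 = 0.9413
t = r·√(n−2)/√(1−r²) = 0.9413·√10 / √(1−0.886046) = 2.976652 / 0.337571 = 8.818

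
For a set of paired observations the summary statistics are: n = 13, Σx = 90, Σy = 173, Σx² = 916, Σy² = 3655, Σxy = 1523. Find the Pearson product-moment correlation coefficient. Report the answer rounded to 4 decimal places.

S_xy = nΣxy − ΣxΣy = 13·1523 − 90·173 = 19799 − 15570 = 4229
S_xx = nΣx² − (Σx)² = 13·916 − 90² = 11908 − 8100 = 3808
S_yy = nΣy² − (Σy)² = 13·3655 − 173² = 47515 − 29929 = 17586
r = S_xy / √(S_xx·S_yy) = 4229 / √(3808·17586) = 4229 / √66967488 = 4229 / 8183.3665 = 0.5168

0.5168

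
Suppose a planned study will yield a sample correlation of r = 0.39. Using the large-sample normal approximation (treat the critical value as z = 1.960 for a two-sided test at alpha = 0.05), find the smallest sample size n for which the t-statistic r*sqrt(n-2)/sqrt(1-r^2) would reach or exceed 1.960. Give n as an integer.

r√(n−2)/√(1−r²) ≥ 1.960  ⇔  n−2 ≥ (1.960)²·(1−r²)/r²
(1−r²)/r² = (1−0.1521)/0.1521 = 5.5746
n ≥ 2 + 3.8416·5.5746 = 2 + 21.4154 = 23.4154
⌈23.4154⌉ = 24

24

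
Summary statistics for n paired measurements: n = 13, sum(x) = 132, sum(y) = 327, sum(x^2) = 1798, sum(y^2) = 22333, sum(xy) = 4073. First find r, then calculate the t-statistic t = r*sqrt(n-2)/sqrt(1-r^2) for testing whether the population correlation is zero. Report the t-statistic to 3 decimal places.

1.029

S_xy = nΣxy − ΣxΣy = 13·4073 − 132·327 = 52949 − 43164 = 9785
S_xx = nΣx² − (Σx)² = 13·1798 − 132² = 23374 − 17424 = 5950
S_yy = nΣy² − (Σy)² = 13·22333 − 327² = 290329 − 106929 = 183400
r = S_xy / √(S_xx·S_yy) = 9785 / √(5950·183400) = 9785 / √1091230000 = 9785 / 33033.7706 = 0.2962
t = r·√(n−2)/√(1−r²) = 0.2962·√11 / √(1−0.087734) = 0.982384 / 0.955126 = 1.029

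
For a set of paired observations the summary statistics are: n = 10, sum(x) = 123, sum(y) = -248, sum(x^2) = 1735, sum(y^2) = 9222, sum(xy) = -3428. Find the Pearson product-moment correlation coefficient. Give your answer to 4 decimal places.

Numerator: nΣxy − (Σx)(Σy) = 10·(-3428) − (123)(-248) = -3776
Denominator: √[(nΣx²−(Σx)²)(nΣy²−(Σy)²)]
  nΣx²−(Σx)² = 10·1735 − 15129 = 2221;  nΣy²−(Σy)² = 10·9222 − 61504 = 30716
  √(2221·30716) = √68220236 = 8259.5542
r = -3776 / 8259.5542 = -0.4572

-0.4572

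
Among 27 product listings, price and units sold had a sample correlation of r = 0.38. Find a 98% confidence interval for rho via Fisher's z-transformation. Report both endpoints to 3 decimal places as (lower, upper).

z_r = atanh(0.38) = 0.400060;  SE = 1/√(n−3) = 1/√24 = 0.204124
z-limits: 0.400060 ± 2.326·0.204124 = 0.400060 ± 0.474792 = [-0.074732, 0.874852]
ρ-limits: (tanh -0.074732, tanh 0.874852) = (-0.075, 0.704)

(-0.075, 0.704)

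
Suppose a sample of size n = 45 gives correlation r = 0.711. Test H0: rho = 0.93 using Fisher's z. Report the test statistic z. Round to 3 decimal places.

z_r = atanh(0.711) = 0.889203,  z_0 = atanh(0.93) = 1.658390
SE = 1/√(n−3) = 1/√42 = 0.154303
z = (z_r − z_0)/SE = (0.889203 − 1.658390) / 0.154303 = -0.769187 / 0.154303 = -4.985

-4.985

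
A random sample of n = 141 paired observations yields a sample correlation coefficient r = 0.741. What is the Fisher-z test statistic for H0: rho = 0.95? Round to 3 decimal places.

-10.327

z_r = atanh(0.741) = 0.952693,  z_0 = atanh(0.95) = 1.831781
SE = 1/√(n−3) = 1/√138 = 0.085126
z = (z_r − z_0)/SE = (0.952693 − 1.831781) / 0.085126 = -0.879088 / 0.085126 = -10.327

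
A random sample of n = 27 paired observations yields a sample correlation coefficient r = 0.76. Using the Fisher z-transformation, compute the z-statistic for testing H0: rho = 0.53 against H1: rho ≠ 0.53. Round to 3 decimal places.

Fisher z: atanh(0.76) = 0.996215, atanh(0.53) = 0.590145
z = (z_r − z_0)·√(n−3) = (0.996215 − 0.590145)·√24 = 0.406070 · 4.898979 = 1.989

1.989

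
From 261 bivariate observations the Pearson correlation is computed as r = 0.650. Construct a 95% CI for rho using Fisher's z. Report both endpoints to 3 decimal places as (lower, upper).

Fisher z: z_r = atanh(r) = ½·ln((1+0.650)/(1−0.650)) = 0.775299
SE(z) = 1/√(n−3) = 1/√258 = 0.062257
95% ⇒ z* = 1.960; margin = 1.960·0.062257 = 0.122024
CI on z-scale: (0.653275, 0.897323)
Back-transform: tanh(0.653275) = 0.573871, tanh(0.897323) = 0.714992

(0.574, 0.715)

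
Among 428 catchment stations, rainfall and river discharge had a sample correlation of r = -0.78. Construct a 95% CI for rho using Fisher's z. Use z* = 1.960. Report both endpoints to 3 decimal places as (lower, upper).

(-0.815, -0.740)

z_r = atanh(-0.78) = -1.045371;  SE = 1/√(n−3) = 1/√425 = 0.048507
z-limits: -1.045371 ± 1.960·0.048507 = -1.045371 ± 0.095074 = [-1.140445, -0.950297]
ρ-limits: (tanh -1.140445, tanh -0.950297) = (-0.815, -0.740)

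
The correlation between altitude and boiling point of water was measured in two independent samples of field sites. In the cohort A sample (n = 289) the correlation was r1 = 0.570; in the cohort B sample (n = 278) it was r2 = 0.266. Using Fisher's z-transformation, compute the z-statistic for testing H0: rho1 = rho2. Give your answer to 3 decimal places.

Fisher z-transforms: z1 = atanh(0.570) = 0.647523, z2 = atanh(0.266) = 0.272554; difference d = 0.374969
Var(d) = 1/286 + 1/275 = 0.0034965 + 0.0036364 = 0.0071329
z = d/√Var(d) = 0.374969 / √0.0071329 = 0.374969 / 0.084456 = 4.440

4.440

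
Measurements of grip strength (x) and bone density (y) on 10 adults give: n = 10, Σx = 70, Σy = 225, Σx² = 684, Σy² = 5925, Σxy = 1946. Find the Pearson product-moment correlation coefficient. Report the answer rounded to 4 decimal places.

S_xy = nΣxy − ΣxΣy = 10·1946 − 70·225 = 19460 − 15750 = 3710
S_xx = nΣx² − (Σx)² = 10·684 − 70² = 6840 − 4900 = 1940
S_yy = nΣy² − (Σy)² = 10·5925 − 225² = 59250 − 50625 = 8625
r = S_xy / √(S_xx·S_yy) = 3710 / √(1940·8625) = 3710 / √16732500 = 3710 / 4090.5379 = 0.9070

0.9070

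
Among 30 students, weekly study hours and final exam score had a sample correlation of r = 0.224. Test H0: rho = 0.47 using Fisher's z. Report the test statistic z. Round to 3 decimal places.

-1.466

z_r = atanh(0.224) = 0.227863,  z_0 = atanh(0.47) = 0.510070
SE = 1/√(n−3) = 1/√27 = 0.192450
z = (z_r − z_0)/SE = (0.227863 − 0.510070) / 0.192450 = -0.282207 / 0.192450 = -1.466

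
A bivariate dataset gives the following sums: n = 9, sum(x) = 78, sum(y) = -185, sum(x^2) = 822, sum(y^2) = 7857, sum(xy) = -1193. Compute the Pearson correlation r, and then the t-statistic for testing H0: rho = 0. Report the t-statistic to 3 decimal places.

S_xy = nΣxy − ΣxΣy = 9·(-1193) − 78·(-185) = -10737 − (-14430) = 3693
S_xx = nΣx² − (Σx)² = 9·822 − 78² = 7398 − 6084 = 1314
S_yy = nΣy² − (Σy)² = 9·7857 − (-185)² = 70713 − 34225 = 36488
r = S_xy / √(S_xx·S_yy) = 3693 / √(1314·36488) = 3693 / √47945232 = 3693 / 6924.2496 = 0.5333
t = r·√(n−2)/√(1−r²) = 0.5333·√7 / √(1−0.284409) = 1.410979 / 0.845926 = 1.668

1.668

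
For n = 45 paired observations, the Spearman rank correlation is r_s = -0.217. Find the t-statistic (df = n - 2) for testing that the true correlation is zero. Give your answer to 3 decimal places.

1 − r_s² = 1 − 0.047089 = 0.952911;  √(1−r_s²) = 0.976172
√(n−2) = √43 = 6.557439
t = r_s·√(n−2)/√(1−r_s²) = -0.217 · 6.557439 / 0.976172 = -1.458

-1.458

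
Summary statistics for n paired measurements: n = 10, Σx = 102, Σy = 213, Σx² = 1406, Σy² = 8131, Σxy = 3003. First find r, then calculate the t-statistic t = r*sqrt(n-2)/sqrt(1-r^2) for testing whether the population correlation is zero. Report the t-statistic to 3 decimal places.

S_xy = nΣxy − ΣxΣy = 10·3003 − 102·213 = 30030 − 21726 = 8304
S_xx = nΣx² − (Σx)² = 10·1406 − 102² = 14060 − 10404 = 3656
S_yy = nΣy² − (Σy)² = 10·8131 − 213² = 81310 − 45369 = 35941
r = S_xy / √(S_xx·S_yy) = 8304 / √(3656·35941) = 8304 / √131400296 = 8304 / 11462.9968 = 0.7244
t = r·√(n−2)/√(1−r²) = 0.7244·√8 / √(1−0.524755) = 2.048913 / 0.689380 = 2.972

2.972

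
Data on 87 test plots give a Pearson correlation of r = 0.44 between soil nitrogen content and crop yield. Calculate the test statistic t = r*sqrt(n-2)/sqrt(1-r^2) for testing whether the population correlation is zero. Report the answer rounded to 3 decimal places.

4.517

t = r·√(n−2) / √(1−r²) with r = 0.44, n = 87
  = 0.44·√85 / √(1 − 0.1936)
  = 0.44·9.219544 / 0.897998
  = 4.056599 / 0.897998 = 4.517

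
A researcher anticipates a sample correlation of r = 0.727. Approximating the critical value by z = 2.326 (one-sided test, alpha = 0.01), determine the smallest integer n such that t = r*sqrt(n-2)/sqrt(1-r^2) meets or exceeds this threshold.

7

Need r·√(n−2)/√(1−r²) ≥ 2.326
√(n−2) ≥ 2.326·√(1−0.528529) / 0.727 = 2.326·0.686637 / 0.727 = 2.1969
n−2 ≥ 4.8264  ⇒  n ≥ 6.8264
Smallest integer n = 7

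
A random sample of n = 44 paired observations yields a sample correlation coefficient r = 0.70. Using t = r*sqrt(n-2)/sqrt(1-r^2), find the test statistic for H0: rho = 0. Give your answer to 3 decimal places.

6.352

1 − r² = 1 − 0.4900 = 0.5100;  √(1−r²) = 0.714143
√(n−2) = √42 = 6.480741
t = r·√(n−2)/√(1−r²) = 0.70 · 6.480741 / 0.714143 = 6.352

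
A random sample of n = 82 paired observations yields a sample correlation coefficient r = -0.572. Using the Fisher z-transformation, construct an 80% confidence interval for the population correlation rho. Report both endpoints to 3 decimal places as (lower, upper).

(-0.661, -0.467)

Fisher z: z_r = atanh(r) = ½·ln((1+(-0.572))/(1−(-0.572))) = -0.650490
SE(z) = 1/√(n−3) = 1/√79 = 0.112509
80% ⇒ z* = 1.282; margin = 1.282·0.112509 = 0.144237
CI on z-scale: (-0.794727, -0.506253)
Back-transform: tanh(-0.794727) = -0.661079, tanh(-0.506253) = -0.467021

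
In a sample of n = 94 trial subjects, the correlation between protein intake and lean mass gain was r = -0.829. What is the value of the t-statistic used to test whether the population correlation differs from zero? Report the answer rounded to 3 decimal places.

1 − r² = 1 − 0.687241 = 0.312759;  √(1−r²) = 0.559249
√(n−2) = √92 = 9.591663
t = r·√(n−2)/√(1−r²) = -0.829 · 9.591663 / 0.559249 = -14.218

-14.218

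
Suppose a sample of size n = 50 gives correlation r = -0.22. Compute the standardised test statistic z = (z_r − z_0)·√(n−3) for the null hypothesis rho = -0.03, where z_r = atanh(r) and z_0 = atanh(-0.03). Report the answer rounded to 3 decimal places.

-1.328

Fisher z: atanh(-0.22) = -0.223656, atanh(-0.03) = -0.030009
z = (z_r − z_0)·√(n−3) = (-0.223656 − (-0.030009))·√47 = -0.193647 · 6.855655 = -1.328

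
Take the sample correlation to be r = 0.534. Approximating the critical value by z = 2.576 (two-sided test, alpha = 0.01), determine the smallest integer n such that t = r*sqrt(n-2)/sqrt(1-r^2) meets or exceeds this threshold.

19

r√(n−2)/√(1−r²) ≥ 2.576  ⇔  n−2 ≥ (2.576)²·(1−r²)/r²
(1−r²)/r² = (1−0.285156)/0.285156 = 2.5069
n ≥ 2 + 6.635776·2.5069 = 2 + 16.6352 = 18.6352
⌈18.6352⌉ = 19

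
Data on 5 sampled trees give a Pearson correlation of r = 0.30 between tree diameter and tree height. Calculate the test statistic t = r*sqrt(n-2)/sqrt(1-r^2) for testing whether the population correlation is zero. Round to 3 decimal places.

0.545

1 − r² = 1 − 0.0900 = 0.9100;  √(1−r²) = 0.953939
√(n−2) = √3 = 1.732051
t = r·√(n−2)/√(1−r²) = 0.30 · 1.732051 / 0.953939 = 0.545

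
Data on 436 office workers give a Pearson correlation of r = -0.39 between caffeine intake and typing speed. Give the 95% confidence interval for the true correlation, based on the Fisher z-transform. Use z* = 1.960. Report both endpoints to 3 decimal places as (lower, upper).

z_r = atanh(-0.39) = -0.411800;  SE = 1/√(n−3) = 1/√433 = 0.048057
z-limits: -0.411800 ± 1.960·0.048057 = -0.411800 ± 0.094192 = [-0.505992, -0.317608]
ρ-limits: (tanh -0.505992, tanh -0.317608) = (-0.467, -0.307)

(-0.467, -0.307)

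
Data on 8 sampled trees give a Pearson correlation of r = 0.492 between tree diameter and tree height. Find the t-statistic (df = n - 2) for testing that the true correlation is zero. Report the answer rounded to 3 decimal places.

1 − r² = 1 − 0.242064 = 0.757936;  √(1−r²) = 0.870595
√(n−2) = √6 = 2.449490
t = r·√(n−2)/√(1−r²) = 0.492 · 2.449490 / 0.870595 = 1.384

1.384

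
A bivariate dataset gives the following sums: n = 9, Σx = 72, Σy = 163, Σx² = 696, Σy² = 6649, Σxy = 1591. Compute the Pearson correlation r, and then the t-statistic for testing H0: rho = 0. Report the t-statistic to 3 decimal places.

Numerator: nΣxy − (Σx)(Σy) = 9·1591 − (72)(163) = 2583
Denominator: √[(nΣx²−(Σx)²)(nΣy²−(Σy)²)]
  nΣx²−(Σx)² = 9·696 − 5184 = 1080;  nΣy²−(Σy)² = 9·6649 − 26569 = 33272
  √(1080·33272) = √35933760 = 5994.4775
r = 2583 / 5994.4775 = 0.4309
t = r·√(n−2)/√(1−r²) = 0.4309·√7 / √(1−0.185675) = 1.140054 / 0.902400 = 1.263

1.263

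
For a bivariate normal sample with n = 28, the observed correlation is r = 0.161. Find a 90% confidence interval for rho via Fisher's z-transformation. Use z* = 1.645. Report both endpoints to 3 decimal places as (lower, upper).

z_r = atanh(0.161) = 0.162413;  SE = 1/√(n−3) = 1/√25 = 0.200000
z-limits: 0.162413 ± 1.645·0.200000 = 0.162413 ± 0.329000 = [-0.166587, 0.491413]
ρ-limits: (tanh -0.166587, tanh 0.491413) = (-0.165, 0.455)

(-0.165, 0.455)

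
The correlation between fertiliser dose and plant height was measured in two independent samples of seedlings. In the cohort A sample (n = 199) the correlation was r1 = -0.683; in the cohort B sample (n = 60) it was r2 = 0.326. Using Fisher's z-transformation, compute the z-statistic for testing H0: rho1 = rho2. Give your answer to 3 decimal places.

Fisher z-transforms: z1 = atanh(-0.683) = -0.834716, z2 = atanh(0.326) = 0.338346; difference d = -1.173062
Var(d) = 1/196 + 1/57 = 0.0051020 + 0.0175439 = 0.0226459
z = d/√Var(d) = -1.173062 / √0.0226459 = -1.173062 / 0.150486 = -7.795

-7.795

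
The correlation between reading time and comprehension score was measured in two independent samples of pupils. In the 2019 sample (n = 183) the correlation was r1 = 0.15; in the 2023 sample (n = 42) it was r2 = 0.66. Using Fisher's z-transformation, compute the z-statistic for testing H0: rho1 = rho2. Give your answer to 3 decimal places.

Fisher z-transforms: z1 = atanh(0.15) = 0.151140, z2 = atanh(0.66) = 0.792814; difference d = -0.641674
Var(d) = 1/180 + 1/39 = 0.0055556 + 0.0256410 = 0.0311966
z = d/√Var(d) = -0.641674 / √0.0311966 = -0.641674 / 0.176626 = -3.633

-3.633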